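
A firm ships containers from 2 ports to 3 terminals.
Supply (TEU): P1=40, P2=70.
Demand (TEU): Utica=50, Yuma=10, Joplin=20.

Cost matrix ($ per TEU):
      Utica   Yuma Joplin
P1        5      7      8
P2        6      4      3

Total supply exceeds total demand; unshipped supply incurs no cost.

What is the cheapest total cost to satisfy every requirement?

360

An optimal shipping plan:
  P1 to Utica: 40 × $5 = $200
  P2 to Utica: 10 × $6 = $60
  P2 to Yuma: 10 × $4 = $40
  P2 to Joplin: 20 × $3 = $60
Total = 200 + 60 + 40 + 60 = $360.
(Supply check: P1 ships 40; P2 ships 40.)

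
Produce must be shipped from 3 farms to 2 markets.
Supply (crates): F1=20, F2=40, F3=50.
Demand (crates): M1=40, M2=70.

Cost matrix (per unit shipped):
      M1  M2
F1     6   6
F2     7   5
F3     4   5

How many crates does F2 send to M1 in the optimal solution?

Optimal shipments:
  F1→M2: 20 crates
  F2→M2: 40 crates
  F3→M1: 40 crates
  F3→M2: 10 crates
Total cost = 530.
The route F2→M1 is not used.

0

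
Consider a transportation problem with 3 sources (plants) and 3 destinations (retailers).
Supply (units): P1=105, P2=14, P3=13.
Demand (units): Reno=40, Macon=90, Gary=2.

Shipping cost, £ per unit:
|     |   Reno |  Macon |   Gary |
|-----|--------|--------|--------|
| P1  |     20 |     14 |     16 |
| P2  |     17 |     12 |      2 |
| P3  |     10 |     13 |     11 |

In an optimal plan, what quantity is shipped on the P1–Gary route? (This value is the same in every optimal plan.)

The minimum-cost plan:
  P1–Reno: 15 units
  P1–Macon: 90 units
  P2–Reno: 12 units
  P2–Gary: 2 units
  P3–Reno: 13 units
Total cost = £1898.
The route P1→Gary is not used.

0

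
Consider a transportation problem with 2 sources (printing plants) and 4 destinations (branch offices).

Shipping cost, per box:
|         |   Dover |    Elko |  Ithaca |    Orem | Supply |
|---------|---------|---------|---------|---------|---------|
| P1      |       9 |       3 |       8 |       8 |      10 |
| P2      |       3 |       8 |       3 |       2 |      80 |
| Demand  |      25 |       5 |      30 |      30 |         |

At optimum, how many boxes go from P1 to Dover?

The minimum-cost plan:
  P1–Elko: 5 boxes
  P1–Ithaca: 5 boxes
  P2–Dover: 25 boxes
  P2–Ithaca: 25 boxes
  P2–Orem: 30 boxes
Total cost = 265.
The route P1→Dover is not used.

0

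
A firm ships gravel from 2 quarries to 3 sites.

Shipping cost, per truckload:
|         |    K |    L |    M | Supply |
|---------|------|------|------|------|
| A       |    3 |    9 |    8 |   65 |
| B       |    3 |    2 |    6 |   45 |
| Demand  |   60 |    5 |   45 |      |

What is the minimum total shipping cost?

470

Optimal allocation:
  A to K: 60 × 3 = 180
  A to M: 5 × 8 = 40
  B to L: 5 × 2 = 10
  B to M: 40 × 6 = 240
Total = 180 + 40 + 10 + 240 = 470.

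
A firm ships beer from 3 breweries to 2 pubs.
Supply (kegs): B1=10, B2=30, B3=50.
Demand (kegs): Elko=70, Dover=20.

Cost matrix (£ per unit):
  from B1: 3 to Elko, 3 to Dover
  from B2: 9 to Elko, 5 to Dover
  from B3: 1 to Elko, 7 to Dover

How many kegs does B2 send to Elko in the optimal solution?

The minimum-cost plan:
  B1 to Elko: 10 × £3 = £30
  B2 to Elko: 10 × £9 = £90
  B2 to Dover: 20 × £5 = £100
  B3 to Elko: 50 × £1 = £50
Total cost = £270.
So B2→Elko carries 10 kegs.

10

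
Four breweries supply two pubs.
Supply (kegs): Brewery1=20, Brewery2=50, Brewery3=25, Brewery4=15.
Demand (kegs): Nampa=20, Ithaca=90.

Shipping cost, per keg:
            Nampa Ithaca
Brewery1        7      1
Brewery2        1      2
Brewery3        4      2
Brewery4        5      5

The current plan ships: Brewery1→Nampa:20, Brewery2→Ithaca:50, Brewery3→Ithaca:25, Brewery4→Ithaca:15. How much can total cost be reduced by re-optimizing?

140

Current plan cost = 20·7 + 50·2 + 25·2 + 15·5 = 365.
Optimal plan:
  Brewery1–Ithaca: 20 × 1 = 20
  Brewery2–Nampa: 20 × 1 = 20
  Brewery2–Ithaca: 30 × 2 = 60
  Brewery3–Ithaca: 25 × 2 = 50
  Brewery4–Ithaca: 15 × 5 = 75
Optimal cost = 225.
Saving = 365 − 225 = 140.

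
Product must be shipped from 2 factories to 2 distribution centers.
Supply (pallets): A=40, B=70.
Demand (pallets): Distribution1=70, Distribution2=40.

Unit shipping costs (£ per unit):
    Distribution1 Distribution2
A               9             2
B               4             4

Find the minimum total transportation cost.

Optimal allocation:
  A→Distribution2: 40 × £2 = £80
  B→Distribution1: 70 × £4 = £280
Total = 80 + 280 = £360.

360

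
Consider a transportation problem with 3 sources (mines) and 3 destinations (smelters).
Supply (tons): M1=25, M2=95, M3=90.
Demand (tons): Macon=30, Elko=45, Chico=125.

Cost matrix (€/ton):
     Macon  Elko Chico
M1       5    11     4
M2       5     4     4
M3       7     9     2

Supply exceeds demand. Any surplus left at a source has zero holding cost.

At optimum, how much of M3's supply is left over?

0

An optimal plan:
  M1 to Chico: 15 × €4 = €60
  M2 to Macon: 30 × €5 = €150
  M2 to Elko: 45 × €4 = €180
  M2 to Chico: 20 × €4 = €80
  M3 to Chico: 90 × €2 = €180
Total cost = €650.
M3 ships 90 of its 90, leaving 0.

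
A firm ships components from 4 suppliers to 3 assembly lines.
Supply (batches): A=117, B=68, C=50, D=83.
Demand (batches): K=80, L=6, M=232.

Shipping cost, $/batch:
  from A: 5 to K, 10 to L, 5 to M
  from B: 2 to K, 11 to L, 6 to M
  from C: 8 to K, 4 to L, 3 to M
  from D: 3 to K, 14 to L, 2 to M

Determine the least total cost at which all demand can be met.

1043

One minimum-cost allocation:
  A→K: 12 × $5 = $60
  A→M: 105 × $5 = $525
  B→K: 68 × $2 = $136
  C→L: 6 × $4 = $24
  C→M: 44 × $3 = $132
  D→M: 83 × $2 = $166
Total = 60 + 525 + 136 + 24 + 132 + 166 = $1043.
(Supply check: A ships 117; B ships 68; C ships 50; D ships 83.)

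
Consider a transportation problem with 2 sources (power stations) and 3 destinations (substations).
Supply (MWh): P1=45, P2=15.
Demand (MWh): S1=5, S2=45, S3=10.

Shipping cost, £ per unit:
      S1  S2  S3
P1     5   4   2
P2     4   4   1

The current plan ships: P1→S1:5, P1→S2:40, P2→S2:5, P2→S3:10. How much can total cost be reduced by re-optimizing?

Current plan cost = 5·5 + 40·4 + 5·4 + 10·1 = £215.
Optimal plan:
  P1->S2: 45 MWh
  P2->S1: 5 MWh
  P2->S3: 10 MWh
Optimal cost = £210.
Saving = 215 − 210 = £5.

5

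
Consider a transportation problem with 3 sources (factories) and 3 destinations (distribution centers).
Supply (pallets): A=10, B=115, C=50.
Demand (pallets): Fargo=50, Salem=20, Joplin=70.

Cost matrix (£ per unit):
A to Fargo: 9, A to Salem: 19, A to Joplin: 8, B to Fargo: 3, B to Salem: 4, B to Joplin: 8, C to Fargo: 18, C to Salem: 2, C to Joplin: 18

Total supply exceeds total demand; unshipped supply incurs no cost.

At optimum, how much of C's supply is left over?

An optimal plan:
  A→Joplin: 5 × £8 = £40
  B→Fargo: 50 × £3 = £150
  B→Joplin: 65 × £8 = £520
  C→Salem: 20 × £2 = £40
Total cost = £750.
C ships 20 of its 50, leaving 30.

30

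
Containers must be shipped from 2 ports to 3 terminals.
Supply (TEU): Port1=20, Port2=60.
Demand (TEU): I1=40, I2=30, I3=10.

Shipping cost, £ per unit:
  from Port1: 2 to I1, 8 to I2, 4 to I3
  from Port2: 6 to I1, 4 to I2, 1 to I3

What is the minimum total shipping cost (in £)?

A cheapest plan:
  Port1–I1: 20 TEU
  Port2–I1: 20 TEU
  Port2–I2: 30 TEU
  Port2–I3: 10 TEU
Total cost = £290.

290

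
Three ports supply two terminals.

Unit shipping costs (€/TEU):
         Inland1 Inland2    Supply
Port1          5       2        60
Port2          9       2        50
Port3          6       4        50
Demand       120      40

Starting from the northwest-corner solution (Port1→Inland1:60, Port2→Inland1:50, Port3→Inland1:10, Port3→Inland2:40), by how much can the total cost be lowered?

200

Current plan cost = 60·5 + 50·9 + 10·6 + 40·4 = €970.
Optimal plan:
  Port1→Inland1: 60 × €5 = €300
  Port2→Inland1: 10 × €9 = €90
  Port2→Inland2: 40 × €2 = €80
  Port3→Inland1: 50 × €6 = €300
Optimal cost = €770.
Saving = 970 − 770 = €200.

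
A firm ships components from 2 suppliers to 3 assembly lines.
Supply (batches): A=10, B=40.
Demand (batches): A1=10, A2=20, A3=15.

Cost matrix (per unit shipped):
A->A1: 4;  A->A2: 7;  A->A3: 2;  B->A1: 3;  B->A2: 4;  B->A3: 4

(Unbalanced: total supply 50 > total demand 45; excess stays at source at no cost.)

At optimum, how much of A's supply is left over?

0

Minimum-cost shipments:
  A to A3: 10 batches
  B to A1: 10 batches
  B to A2: 20 batches
  B to A3: 5 batches
Total cost = 150.
A ships 10 of its 10, leaving 0.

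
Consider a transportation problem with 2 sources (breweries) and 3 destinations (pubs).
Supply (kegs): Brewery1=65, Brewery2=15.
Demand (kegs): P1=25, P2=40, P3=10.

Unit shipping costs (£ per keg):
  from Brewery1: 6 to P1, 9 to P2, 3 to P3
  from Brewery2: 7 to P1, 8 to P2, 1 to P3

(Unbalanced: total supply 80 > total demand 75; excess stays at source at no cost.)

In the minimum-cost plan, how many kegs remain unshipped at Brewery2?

Minimum-cost shipments:
  Brewery1–P1: 25 × £6 = £150
  Brewery1–P2: 35 × £9 = £315
  Brewery2–P2: 5 × £8 = £40
  Brewery2–P3: 10 × £1 = £10
Total cost = £515.
Brewery2 ships 15 of its 15, leaving 0.

0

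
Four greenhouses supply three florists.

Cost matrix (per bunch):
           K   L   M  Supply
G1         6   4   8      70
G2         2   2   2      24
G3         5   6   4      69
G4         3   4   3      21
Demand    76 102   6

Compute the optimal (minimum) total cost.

One minimum-cost allocation:
  G1 to L: 70 × 4 = 280
  G2 to L: 24 × 2 = 48
  G3 to K: 63 × 5 = 315
  G3 to M: 6 × 4 = 24
  G4 to K: 13 × 3 = 39
  G4 to L: 8 × 4 = 32
Total = 280 + 48 + 315 + 24 + 39 + 32 = 738.

738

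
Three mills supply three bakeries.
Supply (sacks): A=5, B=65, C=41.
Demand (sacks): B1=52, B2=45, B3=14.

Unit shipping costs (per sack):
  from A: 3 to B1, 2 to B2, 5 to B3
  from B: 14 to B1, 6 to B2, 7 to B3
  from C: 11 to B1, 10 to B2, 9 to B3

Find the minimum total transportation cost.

One minimum-cost allocation:
  A to B1: 5 × 3 = 15
  B to B1: 6 × 14 = 84
  B to B2: 45 × 6 = 270
  B to B3: 14 × 7 = 98
  C to B1: 41 × 11 = 451
Total = 15 + 84 + 270 + 98 + 451 = 918.

918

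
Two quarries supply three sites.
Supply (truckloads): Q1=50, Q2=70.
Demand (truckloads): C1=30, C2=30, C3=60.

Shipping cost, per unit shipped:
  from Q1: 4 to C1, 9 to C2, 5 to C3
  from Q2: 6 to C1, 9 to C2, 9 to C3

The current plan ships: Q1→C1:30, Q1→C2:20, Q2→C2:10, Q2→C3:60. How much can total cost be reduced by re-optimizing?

140

Current plan cost = 30·4 + 20·9 + 10·9 + 60·9 = 930.
Optimal plan:
  Q1 to C3: 50 × 5 = 250
  Q2 to C1: 30 × 6 = 180
  Q2 to C2: 30 × 9 = 270
  Q2 to C3: 10 × 9 = 90
Optimal cost = 790.
Saving = 930 − 790 = 140.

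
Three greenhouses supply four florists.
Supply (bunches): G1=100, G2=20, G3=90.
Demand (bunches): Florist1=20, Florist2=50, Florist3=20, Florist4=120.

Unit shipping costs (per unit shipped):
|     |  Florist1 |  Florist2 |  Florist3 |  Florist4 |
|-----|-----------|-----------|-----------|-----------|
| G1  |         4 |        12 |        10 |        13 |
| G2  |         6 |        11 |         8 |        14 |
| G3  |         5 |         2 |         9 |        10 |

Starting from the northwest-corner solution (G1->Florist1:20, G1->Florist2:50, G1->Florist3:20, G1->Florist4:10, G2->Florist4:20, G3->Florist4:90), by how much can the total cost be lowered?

Current plan cost = 20·4 + 50·12 + 20·10 + 10·13 + 20·14 + 90·10 = 2190.
Optimal plan:
  G1–Florist1: 20 × 4 = 80
  G1–Florist4: 80 × 13 = 1040
  G2–Florist3: 20 × 8 = 160
  G3–Florist2: 50 × 2 = 100
  G3–Florist4: 40 × 10 = 400
Optimal cost = 1780.
Saving = 2190 − 1780 = 410.

410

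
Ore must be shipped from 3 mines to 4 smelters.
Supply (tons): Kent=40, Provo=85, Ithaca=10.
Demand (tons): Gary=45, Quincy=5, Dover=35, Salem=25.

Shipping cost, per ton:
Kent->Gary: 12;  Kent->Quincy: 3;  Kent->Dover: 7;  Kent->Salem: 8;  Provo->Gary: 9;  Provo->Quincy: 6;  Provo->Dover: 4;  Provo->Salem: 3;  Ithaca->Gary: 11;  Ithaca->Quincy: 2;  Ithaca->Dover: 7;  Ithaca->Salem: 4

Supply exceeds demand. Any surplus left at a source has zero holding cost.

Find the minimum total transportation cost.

One minimum-cost allocation:
  Kent->Quincy: 5 × 3 = 15
  Kent->Dover: 10 × 7 = 70
  Provo->Gary: 45 × 9 = 405
  Provo->Dover: 25 × 4 = 100
  Provo->Salem: 15 × 3 = 45
  Ithaca->Salem: 10 × 4 = 40
Total = 15 + 70 + 405 + 100 + 45 + 40 = 675.

675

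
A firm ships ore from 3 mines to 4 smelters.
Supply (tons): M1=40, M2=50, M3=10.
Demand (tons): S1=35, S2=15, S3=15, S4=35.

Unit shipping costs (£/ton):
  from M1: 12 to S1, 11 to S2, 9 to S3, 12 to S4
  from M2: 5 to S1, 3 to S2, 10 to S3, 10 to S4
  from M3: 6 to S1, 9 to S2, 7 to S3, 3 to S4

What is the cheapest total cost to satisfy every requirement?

685

One minimum-cost allocation:
  M1→S3: 15 tons
  M1→S4: 25 tons
  M2→S1: 35 tons
  M2→S2: 15 tons
  M3→S4: 10 tons
Total cost = £685.
(Supply check: M1 ships 40; M2 ships 50; M3 ships 10.)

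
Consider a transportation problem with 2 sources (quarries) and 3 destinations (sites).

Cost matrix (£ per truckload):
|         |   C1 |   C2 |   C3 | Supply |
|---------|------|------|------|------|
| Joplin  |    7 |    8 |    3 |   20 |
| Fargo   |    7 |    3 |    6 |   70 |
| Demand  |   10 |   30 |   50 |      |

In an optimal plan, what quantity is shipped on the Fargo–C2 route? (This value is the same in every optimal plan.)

30

Optimal shipments:
  Joplin–C3: 20 × £3 = £60
  Fargo–C1: 10 × £7 = £70
  Fargo–C2: 30 × £3 = £90
  Fargo–C3: 30 × £6 = £180
Total cost = £400.
So Fargo→C2 carries 30 truckloads.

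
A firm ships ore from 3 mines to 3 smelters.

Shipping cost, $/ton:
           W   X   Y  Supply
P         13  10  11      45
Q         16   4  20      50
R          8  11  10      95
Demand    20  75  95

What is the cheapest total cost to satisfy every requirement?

1580

One minimum-cost allocation:
  P to X: 25 × $10 = $250
  P to Y: 20 × $11 = $220
  Q to X: 50 × $4 = $200
  R to W: 20 × $8 = $160
  R to Y: 75 × $10 = $750
Total = 250 + 220 + 200 + 160 + 750 = $1580.
(Supply check: P ships 45; Q ships 50; R ships 95.)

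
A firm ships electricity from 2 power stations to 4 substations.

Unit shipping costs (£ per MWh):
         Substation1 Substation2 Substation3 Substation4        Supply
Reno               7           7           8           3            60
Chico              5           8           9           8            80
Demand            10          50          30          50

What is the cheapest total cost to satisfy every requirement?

860

One minimum-cost allocation:
  Reno–Substation2: 10 × £7 = £70
  Reno–Substation4: 50 × £3 = £150
  Chico–Substation1: 10 × £5 = £50
  Chico–Substation2: 40 × £8 = £320
  Chico–Substation3: 30 × £9 = £270
Total = 70 + 150 + 50 + 320 + 270 = £860.
(Supply check: Reno ships 60; Chico ships 80.)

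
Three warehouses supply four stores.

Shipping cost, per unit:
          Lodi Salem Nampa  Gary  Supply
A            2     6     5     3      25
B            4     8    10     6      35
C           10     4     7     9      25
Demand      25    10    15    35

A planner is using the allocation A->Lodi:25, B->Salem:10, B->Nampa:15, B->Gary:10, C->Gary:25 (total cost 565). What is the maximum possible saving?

185

Current plan cost = 25·2 + 10·8 + 15·10 + 10·6 + 25·9 = 565.
Optimal plan:
  A–Gary: 25 units
  B–Lodi: 25 units
  B–Gary: 10 units
  C–Salem: 10 units
  C–Nampa: 15 units
Optimal cost = 380.
Saving = 565 − 380 = 185.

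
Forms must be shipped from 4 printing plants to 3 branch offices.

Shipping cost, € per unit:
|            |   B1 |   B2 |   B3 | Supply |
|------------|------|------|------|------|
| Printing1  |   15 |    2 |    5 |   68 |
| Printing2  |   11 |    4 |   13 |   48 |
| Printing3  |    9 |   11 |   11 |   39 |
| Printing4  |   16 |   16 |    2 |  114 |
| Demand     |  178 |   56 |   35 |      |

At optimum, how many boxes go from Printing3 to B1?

39

Optimal shipments:
  Printing1->B1: 12 × €15 = €180
  Printing1->B2: 56 × €2 = €112
  Printing2->B1: 48 × €11 = €528
  Printing3->B1: 39 × €9 = €351
  Printing4->B1: 79 × €16 = €1264
  Printing4->B3: 35 × €2 = €70
Total cost = €2505.
So Printing3→B1 carries 39 boxes.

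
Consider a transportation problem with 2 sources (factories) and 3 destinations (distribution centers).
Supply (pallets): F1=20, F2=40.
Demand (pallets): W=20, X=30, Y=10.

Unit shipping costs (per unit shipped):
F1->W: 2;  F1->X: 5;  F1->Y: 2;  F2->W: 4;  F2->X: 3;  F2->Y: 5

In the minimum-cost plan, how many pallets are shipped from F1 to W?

10

Solving gives:
  F1–W: 10 × 2 = 20
  F1–Y: 10 × 2 = 20
  F2–W: 10 × 4 = 40
  F2–X: 30 × 3 = 90
Total cost = 170.
So F1→W carries 10 pallets.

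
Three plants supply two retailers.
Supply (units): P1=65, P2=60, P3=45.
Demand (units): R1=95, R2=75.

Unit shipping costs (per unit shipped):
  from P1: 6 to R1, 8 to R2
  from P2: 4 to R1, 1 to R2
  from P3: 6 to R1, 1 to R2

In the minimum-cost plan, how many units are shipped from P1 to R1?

65

The minimum-cost plan:
  P1->R1: 65 × 6 = 390
  P2->R1: 30 × 4 = 120
  P2->R2: 30 × 1 = 30
  P3->R2: 45 × 1 = 45
Total cost = 585.
So P1→R1 carries 65 units.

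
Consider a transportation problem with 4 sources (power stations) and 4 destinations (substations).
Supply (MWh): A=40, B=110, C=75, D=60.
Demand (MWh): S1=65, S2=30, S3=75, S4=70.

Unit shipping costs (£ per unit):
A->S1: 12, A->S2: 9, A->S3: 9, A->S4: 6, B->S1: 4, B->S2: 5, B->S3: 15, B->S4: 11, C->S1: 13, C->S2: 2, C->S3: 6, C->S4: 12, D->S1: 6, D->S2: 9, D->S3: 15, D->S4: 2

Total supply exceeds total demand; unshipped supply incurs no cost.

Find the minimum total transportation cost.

An optimal shipping plan:
  A->S4: 10 × £6 = £60
  B->S1: 65 × £4 = £260
  B->S2: 30 × £5 = £150
  C->S3: 75 × £6 = £450
  D->S4: 60 × £2 = £120
Total = 60 + 260 + 150 + 450 + 120 = £1040.
(Supply check: A ships 10; B ships 95; C ships 75; D ships 60.)

1040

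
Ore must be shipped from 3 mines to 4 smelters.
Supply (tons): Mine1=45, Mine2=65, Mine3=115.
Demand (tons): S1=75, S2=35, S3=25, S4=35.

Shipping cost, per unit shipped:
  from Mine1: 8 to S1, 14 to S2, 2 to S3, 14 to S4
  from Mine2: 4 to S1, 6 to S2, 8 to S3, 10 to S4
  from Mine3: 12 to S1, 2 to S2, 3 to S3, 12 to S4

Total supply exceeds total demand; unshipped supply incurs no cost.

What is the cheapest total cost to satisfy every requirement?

880

A cheapest plan:
  Mine1 to S1: 10 × 8 = 80
  Mine1 to S3: 25 × 2 = 50
  Mine2 to S1: 65 × 4 = 260
  Mine3 to S2: 35 × 2 = 70
  Mine3 to S4: 35 × 12 = 420
Total = 80 + 50 + 260 + 70 + 420 = 880.
(Supply check: Mine1 ships 35; Mine2 ships 65; Mine3 ships 70.)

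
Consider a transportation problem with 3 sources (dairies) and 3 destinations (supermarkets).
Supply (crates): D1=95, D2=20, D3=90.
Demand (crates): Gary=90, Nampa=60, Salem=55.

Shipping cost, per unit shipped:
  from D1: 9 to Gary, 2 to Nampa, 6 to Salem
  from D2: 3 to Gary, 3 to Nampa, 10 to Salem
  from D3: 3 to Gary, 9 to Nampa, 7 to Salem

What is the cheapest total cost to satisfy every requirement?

740

A cheapest plan:
  D1–Nampa: 40 × 2 = 80
  D1–Salem: 55 × 6 = 330
  D2–Nampa: 20 × 3 = 60
  D3–Gary: 90 × 3 = 270
Total = 80 + 330 + 60 + 270 = 740.
(Supply check: D1 ships 95; D2 ships 20; D3 ships 90.)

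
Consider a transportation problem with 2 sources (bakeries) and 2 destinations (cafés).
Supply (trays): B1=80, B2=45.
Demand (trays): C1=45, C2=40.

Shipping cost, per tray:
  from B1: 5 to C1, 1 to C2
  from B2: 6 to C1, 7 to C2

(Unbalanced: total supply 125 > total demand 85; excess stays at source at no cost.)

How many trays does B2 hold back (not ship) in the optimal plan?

40

Minimum-cost shipments:
  B1 to C1: 40 trays
  B1 to C2: 40 trays
  B2 to C1: 5 trays
Total cost = 270.
B2 ships 5 of its 45, leaving 40.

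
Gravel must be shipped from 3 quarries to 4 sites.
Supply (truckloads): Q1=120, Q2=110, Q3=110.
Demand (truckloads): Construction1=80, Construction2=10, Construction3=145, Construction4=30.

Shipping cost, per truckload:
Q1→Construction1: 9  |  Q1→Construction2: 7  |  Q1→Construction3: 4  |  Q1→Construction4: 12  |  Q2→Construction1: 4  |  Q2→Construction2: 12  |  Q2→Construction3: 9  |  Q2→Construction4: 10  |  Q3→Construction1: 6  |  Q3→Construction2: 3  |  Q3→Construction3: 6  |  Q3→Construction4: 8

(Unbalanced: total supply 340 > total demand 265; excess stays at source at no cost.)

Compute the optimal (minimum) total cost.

A cheapest plan:
  Q1→Construction3: 120 × 4 = 480
  Q2→Construction1: 80 × 4 = 320
  Q3→Construction2: 10 × 3 = 30
  Q3→Construction3: 25 × 6 = 150
  Q3→Construction4: 30 × 8 = 240
Total = 480 + 320 + 30 + 150 + 240 = 1220.

1220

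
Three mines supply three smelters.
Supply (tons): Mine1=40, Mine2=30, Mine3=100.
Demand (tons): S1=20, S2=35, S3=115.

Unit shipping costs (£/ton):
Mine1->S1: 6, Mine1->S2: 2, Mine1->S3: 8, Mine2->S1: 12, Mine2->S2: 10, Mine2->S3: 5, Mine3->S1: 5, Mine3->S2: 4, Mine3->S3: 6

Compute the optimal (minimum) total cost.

One minimum-cost allocation:
  Mine1–S1: 5 tons
  Mine1–S2: 35 tons
  Mine2–S3: 30 tons
  Mine3–S1: 15 tons
  Mine3–S3: 85 tons
Total cost = £835.

835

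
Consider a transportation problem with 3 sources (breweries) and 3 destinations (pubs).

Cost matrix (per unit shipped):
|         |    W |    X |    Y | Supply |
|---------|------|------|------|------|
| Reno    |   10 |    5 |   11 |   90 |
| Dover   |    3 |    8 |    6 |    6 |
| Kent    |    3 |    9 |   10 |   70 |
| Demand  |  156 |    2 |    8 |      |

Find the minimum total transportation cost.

One minimum-cost allocation:
  Reno→W: 80 kegs
  Reno→X: 2 kegs
  Reno→Y: 8 kegs
  Dover→W: 6 kegs
  Kent→W: 70 kegs
Total cost = 1126.

1126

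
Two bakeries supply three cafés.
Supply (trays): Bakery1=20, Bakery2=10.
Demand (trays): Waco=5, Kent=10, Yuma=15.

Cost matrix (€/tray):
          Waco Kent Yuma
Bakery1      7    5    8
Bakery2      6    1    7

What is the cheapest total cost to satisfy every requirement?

165

Optimal allocation:
  Bakery1–Waco: 5 × €7 = €35
  Bakery1–Yuma: 15 × €8 = €120
  Bakery2–Kent: 10 × €1 = €10
Total = 35 + 120 + 10 = €165.
(Supply check: Bakery1 ships 20; Bakery2 ships 10.)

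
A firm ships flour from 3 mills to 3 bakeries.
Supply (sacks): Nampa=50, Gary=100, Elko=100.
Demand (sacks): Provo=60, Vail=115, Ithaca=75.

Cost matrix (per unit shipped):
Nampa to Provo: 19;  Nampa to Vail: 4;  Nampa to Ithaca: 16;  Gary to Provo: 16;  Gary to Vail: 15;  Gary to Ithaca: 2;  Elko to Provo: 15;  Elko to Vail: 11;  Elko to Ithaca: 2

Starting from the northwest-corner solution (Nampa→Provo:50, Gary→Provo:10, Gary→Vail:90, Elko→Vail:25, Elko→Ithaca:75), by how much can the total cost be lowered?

895

Current plan cost = 50·19 + 10·16 + 90·15 + 25·11 + 75·2 = 2885.
Optimal plan:
  Nampa–Vail: 50 × 4 = 200
  Gary–Provo: 25 × 16 = 400
  Gary–Ithaca: 75 × 2 = 150
  Elko–Provo: 35 × 15 = 525
  Elko–Vail: 65 × 11 = 715
Optimal cost = 1990.
Saving = 2885 − 1990 = 895.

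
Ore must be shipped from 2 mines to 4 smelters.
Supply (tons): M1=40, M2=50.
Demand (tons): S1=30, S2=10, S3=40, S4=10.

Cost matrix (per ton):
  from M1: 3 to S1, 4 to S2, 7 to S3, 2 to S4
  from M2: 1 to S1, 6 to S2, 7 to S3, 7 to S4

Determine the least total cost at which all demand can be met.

An optimal shipping plan:
  M1–S2: 10 × 4 = 40
  M1–S3: 20 × 7 = 140
  M1–S4: 10 × 2 = 20
  M2–S1: 30 × 1 = 30
  M2–S3: 20 × 7 = 140
Total = 40 + 140 + 20 + 30 + 140 = 370.

370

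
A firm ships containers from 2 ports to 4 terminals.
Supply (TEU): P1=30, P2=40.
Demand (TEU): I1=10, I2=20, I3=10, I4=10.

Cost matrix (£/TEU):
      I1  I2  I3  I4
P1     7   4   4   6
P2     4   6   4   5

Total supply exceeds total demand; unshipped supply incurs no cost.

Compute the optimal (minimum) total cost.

210

Optimal allocation:
  P1->I2: 20 × £4 = £80
  P1->I3: 10 × £4 = £40
  P2->I1: 10 × £4 = £40
  P2->I4: 10 × £5 = £50
Total = 80 + 40 + 40 + 50 = £210.
(Supply check: P1 ships 30; P2 ships 20.)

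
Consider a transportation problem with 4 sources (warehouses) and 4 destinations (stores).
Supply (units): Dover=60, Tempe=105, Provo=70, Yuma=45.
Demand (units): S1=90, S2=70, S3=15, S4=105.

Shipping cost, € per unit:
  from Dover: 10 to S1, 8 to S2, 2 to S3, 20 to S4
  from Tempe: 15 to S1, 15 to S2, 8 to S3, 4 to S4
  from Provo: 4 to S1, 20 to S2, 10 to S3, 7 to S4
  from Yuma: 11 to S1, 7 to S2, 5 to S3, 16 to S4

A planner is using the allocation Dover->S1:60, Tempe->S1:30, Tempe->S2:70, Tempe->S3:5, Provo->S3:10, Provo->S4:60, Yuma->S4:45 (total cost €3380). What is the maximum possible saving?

1935

Current plan cost = 60·10 + 30·15 + 70·15 + 5·8 + 10·10 + 60·7 + 45·16 = €3380.
Optimal plan:
  Dover–S1: 20 × €10 = €200
  Dover–S2: 25 × €8 = €200
  Dover–S3: 15 × €2 = €30
  Tempe–S4: 105 × €4 = €420
  Provo–S1: 70 × €4 = €280
  Yuma–S2: 45 × €7 = €315
Optimal cost = €1445.
Saving = 3380 − 1445 = €1935.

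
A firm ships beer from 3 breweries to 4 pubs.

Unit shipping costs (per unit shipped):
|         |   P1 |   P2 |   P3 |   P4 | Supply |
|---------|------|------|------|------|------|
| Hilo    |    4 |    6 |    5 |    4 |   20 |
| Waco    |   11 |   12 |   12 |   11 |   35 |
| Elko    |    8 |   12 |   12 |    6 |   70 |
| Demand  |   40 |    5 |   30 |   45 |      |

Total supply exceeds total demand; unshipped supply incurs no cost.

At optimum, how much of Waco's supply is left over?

5

An optimal plan:
  Hilo→P3: 20 × 5 = 100
  Waco→P1: 15 × 11 = 165
  Waco→P2: 5 × 12 = 60
  Waco→P3: 10 × 12 = 120
  Elko→P1: 25 × 8 = 200
  Elko→P4: 45 × 6 = 270
Total cost = 915.
Waco ships 30 of its 35, leaving 5.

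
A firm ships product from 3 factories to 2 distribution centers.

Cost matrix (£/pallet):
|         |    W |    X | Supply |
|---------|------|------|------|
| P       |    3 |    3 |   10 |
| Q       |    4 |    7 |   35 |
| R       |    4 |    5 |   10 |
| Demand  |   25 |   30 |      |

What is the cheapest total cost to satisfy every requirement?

An optimal shipping plan:
  P→X: 10 × £3 = £30
  Q→W: 25 × £4 = £100
  Q→X: 10 × £7 = £70
  R→X: 10 × £5 = £50
Total = 30 + 100 + 70 + 50 = £250.
(Supply check: P ships 10; Q ships 35; R ships 10.)

250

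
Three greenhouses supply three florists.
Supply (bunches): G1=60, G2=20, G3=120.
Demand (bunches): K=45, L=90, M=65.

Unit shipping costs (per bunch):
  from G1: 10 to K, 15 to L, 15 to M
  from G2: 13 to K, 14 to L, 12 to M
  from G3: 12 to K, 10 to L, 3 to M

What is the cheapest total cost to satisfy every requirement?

1700

A cheapest plan:
  G1–K: 45 × 10 = 450
  G1–L: 15 × 15 = 225
  G2–L: 20 × 14 = 280
  G3–L: 55 × 10 = 550
  G3–M: 65 × 3 = 195
Total = 450 + 225 + 280 + 550 + 195 = 1700.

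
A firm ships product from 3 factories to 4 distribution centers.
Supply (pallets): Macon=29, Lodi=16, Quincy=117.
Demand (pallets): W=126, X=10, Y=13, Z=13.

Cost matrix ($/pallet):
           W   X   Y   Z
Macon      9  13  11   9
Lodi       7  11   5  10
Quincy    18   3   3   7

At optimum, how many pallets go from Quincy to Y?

Solving gives:
  Macon to W: 29 pallets
  Lodi to W: 16 pallets
  Quincy to W: 81 pallets
  Quincy to X: 10 pallets
  Quincy to Y: 13 pallets
  Quincy to Z: 13 pallets
Total cost = $1991.
So Quincy→Y carries 13 pallets.

13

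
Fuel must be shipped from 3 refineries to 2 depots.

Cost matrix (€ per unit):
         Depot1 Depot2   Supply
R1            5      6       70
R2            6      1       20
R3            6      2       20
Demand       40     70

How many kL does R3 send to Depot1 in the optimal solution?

Solving gives:
  R1->Depot1: 40 × €5 = €200
  R1->Depot2: 30 × €6 = €180
  R2->Depot2: 20 × €1 = €20
  R3->Depot2: 20 × €2 = €40
Total cost = €440.
The route R3→Depot1 is not used.

0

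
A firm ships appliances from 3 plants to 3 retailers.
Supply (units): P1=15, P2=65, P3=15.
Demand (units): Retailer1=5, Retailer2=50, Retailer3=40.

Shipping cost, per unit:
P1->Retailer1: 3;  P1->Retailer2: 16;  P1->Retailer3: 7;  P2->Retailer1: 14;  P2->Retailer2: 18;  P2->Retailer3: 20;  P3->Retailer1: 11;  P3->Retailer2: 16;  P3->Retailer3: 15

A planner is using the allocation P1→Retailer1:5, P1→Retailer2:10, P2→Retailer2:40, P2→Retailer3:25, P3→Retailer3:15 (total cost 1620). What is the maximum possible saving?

120

Current plan cost = 5·3 + 10·16 + 40·18 + 25·20 + 15·15 = 1620.
Optimal plan:
  P1–Retailer3: 15 × 7 = 105
  P2–Retailer1: 5 × 14 = 70
  P2–Retailer2: 50 × 18 = 900
  P2–Retailer3: 10 × 20 = 200
  P3–Retailer3: 15 × 15 = 225
Optimal cost = 1500.
Saving = 1620 − 1500 = 120.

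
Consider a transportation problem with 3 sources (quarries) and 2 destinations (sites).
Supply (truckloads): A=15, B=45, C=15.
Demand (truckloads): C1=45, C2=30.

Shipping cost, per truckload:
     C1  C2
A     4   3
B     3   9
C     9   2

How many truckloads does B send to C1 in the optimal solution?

Optimal shipments:
  A to C2: 15 × 3 = 45
  B to C1: 45 × 3 = 135
  C to C2: 15 × 2 = 30
Total cost = 210.
So B→C1 carries 45 truckloads.

45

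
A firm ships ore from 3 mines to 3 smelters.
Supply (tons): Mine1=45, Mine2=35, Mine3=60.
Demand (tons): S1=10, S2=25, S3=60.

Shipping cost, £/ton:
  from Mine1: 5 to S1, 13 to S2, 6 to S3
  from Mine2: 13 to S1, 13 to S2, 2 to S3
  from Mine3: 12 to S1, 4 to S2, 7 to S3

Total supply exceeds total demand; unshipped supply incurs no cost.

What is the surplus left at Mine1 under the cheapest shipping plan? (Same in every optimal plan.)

Minimum-cost shipments:
  Mine1–S1: 10 × £5 = £50
  Mine1–S3: 25 × £6 = £150
  Mine2–S3: 35 × £2 = £70
  Mine3–S2: 25 × £4 = £100
Total cost = £370.
Mine1 ships 35 of its 45, leaving 10.

10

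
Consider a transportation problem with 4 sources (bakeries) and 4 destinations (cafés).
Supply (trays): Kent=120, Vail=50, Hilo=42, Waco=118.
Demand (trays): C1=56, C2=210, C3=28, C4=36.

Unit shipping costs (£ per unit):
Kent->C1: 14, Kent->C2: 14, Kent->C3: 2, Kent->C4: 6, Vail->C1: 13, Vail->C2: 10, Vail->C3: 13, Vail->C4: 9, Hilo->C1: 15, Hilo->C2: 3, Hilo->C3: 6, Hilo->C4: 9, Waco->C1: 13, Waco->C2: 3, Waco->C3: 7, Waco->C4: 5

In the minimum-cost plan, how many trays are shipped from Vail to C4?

The minimum-cost plan:
  Kent–C1: 56 × £14 = £784
  Kent–C3: 28 × £2 = £56
  Kent–C4: 36 × £6 = £216
  Vail–C2: 50 × £10 = £500
  Hilo–C2: 42 × £3 = £126
  Waco–C2: 118 × £3 = £354
Total cost = £2036.
The route Vail→C4 is not used.

0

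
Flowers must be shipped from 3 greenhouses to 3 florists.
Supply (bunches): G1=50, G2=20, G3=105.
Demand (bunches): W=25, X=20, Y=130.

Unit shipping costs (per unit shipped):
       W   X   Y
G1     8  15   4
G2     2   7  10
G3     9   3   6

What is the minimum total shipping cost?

An optimal shipping plan:
  G1->Y: 50 × 4 = 200
  G2->W: 20 × 2 = 40
  G3->W: 5 × 9 = 45
  G3->X: 20 × 3 = 60
  G3->Y: 80 × 6 = 480
Total = 200 + 40 + 45 + 60 + 480 = 825.

825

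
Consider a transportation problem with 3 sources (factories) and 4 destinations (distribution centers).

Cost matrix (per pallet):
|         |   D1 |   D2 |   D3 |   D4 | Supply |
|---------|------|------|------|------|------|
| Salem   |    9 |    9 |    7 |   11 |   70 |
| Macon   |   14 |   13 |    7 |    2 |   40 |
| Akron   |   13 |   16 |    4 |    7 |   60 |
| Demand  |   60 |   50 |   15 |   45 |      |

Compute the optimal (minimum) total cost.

A cheapest plan:
  Salem–D1: 20 × 9 = 180
  Salem–D2: 50 × 9 = 450
  Macon–D4: 40 × 2 = 80
  Akron–D1: 40 × 13 = 520
  Akron–D3: 15 × 4 = 60
  Akron–D4: 5 × 7 = 35
Total = 180 + 450 + 80 + 520 + 60 + 35 = 1325.
(Supply check: Salem ships 70; Macon ships 40; Akron ships 60.)

1325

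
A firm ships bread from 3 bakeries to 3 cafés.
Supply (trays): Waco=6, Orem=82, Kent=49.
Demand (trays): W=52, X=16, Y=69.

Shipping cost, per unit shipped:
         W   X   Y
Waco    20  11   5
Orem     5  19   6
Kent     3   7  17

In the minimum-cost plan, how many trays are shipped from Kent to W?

Solving gives:
  Waco->Y: 6 × 5 = 30
  Orem->W: 19 × 5 = 95
  Orem->Y: 63 × 6 = 378
  Kent->W: 33 × 3 = 99
  Kent->X: 16 × 7 = 112
Total cost = 714.
So Kent→W carries 33 trays.

33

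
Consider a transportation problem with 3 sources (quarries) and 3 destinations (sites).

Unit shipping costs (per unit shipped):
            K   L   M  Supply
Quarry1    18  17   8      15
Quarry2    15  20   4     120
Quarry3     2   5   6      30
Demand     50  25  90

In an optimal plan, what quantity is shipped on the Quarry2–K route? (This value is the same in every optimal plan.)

30

The minimum-cost plan:
  Quarry1→L: 15 × 17 = 255
  Quarry2→K: 30 × 15 = 450
  Quarry2→M: 90 × 4 = 360
  Quarry3→K: 20 × 2 = 40
  Quarry3→L: 10 × 5 = 50
Total cost = 1155.
So Quarry2→K carries 30 truckloads.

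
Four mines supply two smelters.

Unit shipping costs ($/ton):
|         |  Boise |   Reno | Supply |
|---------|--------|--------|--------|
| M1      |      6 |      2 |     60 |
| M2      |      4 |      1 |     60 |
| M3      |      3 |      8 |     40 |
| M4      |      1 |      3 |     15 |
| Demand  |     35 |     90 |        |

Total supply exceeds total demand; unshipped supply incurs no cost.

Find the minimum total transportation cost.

One minimum-cost allocation:
  M1→Reno: 30 × $2 = $60
  M2→Reno: 60 × $1 = $60
  M3→Boise: 20 × $3 = $60
  M4→Boise: 15 × $1 = $15
Total = 60 + 60 + 60 + 15 = $195.
(Supply check: M1 ships 30; M2 ships 60; M3 ships 20; M4 ships 15.)

195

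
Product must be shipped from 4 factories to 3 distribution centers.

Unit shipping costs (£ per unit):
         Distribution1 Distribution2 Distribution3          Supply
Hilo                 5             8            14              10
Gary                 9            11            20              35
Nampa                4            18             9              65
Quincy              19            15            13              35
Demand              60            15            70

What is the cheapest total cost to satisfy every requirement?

1285

An optimal shipping plan:
  Hilo to Distribution1: 10 pallets
  Gary to Distribution1: 20 pallets
  Gary to Distribution2: 15 pallets
  Nampa to Distribution1: 30 pallets
  Nampa to Distribution3: 35 pallets
  Quincy to Distribution3: 35 pallets
Total cost = £1285.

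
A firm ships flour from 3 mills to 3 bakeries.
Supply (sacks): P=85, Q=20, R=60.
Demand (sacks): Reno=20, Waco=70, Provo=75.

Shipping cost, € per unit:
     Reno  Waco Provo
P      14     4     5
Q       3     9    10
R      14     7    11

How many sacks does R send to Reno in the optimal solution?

0

Optimal shipments:
  P->Waco: 10 × €4 = €40
  P->Provo: 75 × €5 = €375
  Q->Reno: 20 × €3 = €60
  R->Waco: 60 × €7 = €420
Total cost = €895.
The route R→Reno is not used.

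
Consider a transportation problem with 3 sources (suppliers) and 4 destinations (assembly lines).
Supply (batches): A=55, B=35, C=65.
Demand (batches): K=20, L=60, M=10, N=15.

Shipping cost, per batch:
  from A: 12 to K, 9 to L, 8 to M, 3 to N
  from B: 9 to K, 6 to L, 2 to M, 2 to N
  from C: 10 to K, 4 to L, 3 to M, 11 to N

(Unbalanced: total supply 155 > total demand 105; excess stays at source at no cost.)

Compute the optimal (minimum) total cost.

A cheapest plan:
  A to N: 5 × 3 = 15
  B to K: 20 × 9 = 180
  B to M: 5 × 2 = 10
  B to N: 10 × 2 = 20
  C to L: 60 × 4 = 240
  C to M: 5 × 3 = 15
Total = 15 + 180 + 10 + 20 + 240 + 15 = 480.
(Supply check: A ships 5; B ships 35; C ships 65.)

480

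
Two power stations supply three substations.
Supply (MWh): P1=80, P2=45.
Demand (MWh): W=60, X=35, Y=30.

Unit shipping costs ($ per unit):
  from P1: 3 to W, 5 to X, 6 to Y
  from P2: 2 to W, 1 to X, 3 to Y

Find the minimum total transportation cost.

365

Optimal allocation:
  P1→W: 60 MWh
  P1→Y: 20 MWh
  P2→X: 35 MWh
  P2→Y: 10 MWh
Total cost = $365.
(Supply check: P1 ships 80; P2 ships 45.)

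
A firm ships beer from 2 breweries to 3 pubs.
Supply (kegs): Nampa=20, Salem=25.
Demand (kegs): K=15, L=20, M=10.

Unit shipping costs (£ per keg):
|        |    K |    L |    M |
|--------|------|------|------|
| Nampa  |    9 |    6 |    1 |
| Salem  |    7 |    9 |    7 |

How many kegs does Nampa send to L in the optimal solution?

10

The minimum-cost plan:
  Nampa to L: 10 × £6 = £60
  Nampa to M: 10 × £1 = £10
  Salem to K: 15 × £7 = £105
  Salem to L: 10 × £9 = £90
Total cost = £265.
So Nampa→L carries 10 kegs.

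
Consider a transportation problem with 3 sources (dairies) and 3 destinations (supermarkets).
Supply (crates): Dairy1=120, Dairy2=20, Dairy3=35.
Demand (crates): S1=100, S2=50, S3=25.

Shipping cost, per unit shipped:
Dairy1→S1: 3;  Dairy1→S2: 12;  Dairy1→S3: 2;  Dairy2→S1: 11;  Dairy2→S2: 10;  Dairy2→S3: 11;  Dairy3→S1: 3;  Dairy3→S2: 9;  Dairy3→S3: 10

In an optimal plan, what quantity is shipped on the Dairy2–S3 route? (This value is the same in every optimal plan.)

The minimum-cost plan:
  Dairy1 to S1: 95 × 3 = 285
  Dairy1 to S3: 25 × 2 = 50
  Dairy2 to S2: 20 × 10 = 200
  Dairy3 to S1: 5 × 3 = 15
  Dairy3 to S2: 30 × 9 = 270
Total cost = 820.
The route Dairy2→S3 is not used.

0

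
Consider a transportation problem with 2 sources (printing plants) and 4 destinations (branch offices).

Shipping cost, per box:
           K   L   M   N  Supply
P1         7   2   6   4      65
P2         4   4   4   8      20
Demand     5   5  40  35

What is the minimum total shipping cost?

A cheapest plan:
  P1–L: 5 boxes
  P1–M: 25 boxes
  P1–N: 35 boxes
  P2–K: 5 boxes
  P2–M: 15 boxes
Total cost = 380.

380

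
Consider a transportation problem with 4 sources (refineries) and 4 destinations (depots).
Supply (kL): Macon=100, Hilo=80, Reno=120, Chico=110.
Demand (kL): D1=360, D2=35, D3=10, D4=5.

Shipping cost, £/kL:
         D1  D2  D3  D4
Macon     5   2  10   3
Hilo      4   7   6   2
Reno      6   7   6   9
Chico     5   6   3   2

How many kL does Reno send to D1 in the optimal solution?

Optimal shipments:
  Macon to D1: 65 × £5 = £325
  Macon to D2: 35 × £2 = £70
  Hilo to D1: 80 × £4 = £320
  Reno to D1: 120 × £6 = £720
  Chico to D1: 95 × £5 = £475
  Chico to D3: 10 × £3 = £30
  Chico to D4: 5 × £2 = £10
Total cost = £1950.
So Reno→D1 carries 120 kL.

120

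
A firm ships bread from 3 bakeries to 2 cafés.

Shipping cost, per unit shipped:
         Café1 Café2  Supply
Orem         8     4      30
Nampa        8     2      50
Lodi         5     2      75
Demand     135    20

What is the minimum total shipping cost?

895

One minimum-cost allocation:
  Orem–Café1: 30 × 8 = 240
  Nampa–Café1: 30 × 8 = 240
  Nampa–Café2: 20 × 2 = 40
  Lodi–Café1: 75 × 5 = 375
Total = 240 + 240 + 40 + 375 = 895.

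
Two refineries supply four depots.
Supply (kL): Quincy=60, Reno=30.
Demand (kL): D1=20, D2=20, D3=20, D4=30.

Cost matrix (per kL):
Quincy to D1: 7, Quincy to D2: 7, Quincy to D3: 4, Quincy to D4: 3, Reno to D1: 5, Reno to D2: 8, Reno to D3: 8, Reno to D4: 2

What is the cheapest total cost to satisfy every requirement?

400

One minimum-cost allocation:
  Quincy to D2: 20 × 7 = 140
  Quincy to D3: 20 × 4 = 80
  Quincy to D4: 20 × 3 = 60
  Reno to D1: 20 × 5 = 100
  Reno to D4: 10 × 2 = 20
Total = 140 + 80 + 60 + 100 + 20 = 400.
(Supply check: Quincy ships 60; Reno ships 30.)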